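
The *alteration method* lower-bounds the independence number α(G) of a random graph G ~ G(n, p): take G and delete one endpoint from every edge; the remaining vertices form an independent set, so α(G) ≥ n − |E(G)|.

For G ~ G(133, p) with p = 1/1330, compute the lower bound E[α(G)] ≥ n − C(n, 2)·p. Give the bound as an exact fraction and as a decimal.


E[|E(G)|] = C(133, 2)·p = 8778 · (1/1330) = 33/5.
E[α(G)] ≥ n − E[|E(G)|] = 133 − 33/5 = 632/5.
Numerically: ≈ 126.4000.
(This is only a lower bound; the true E[α(G)] may be larger.)

E[α(G)] ≥ 632/5 ≈ 126.4000.


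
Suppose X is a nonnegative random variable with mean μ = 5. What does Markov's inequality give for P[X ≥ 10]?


μ = E[X] = 5, a = 10.
Markov: P[X ≥ 10] ≤ μ/a = (5)/10 = 1/2.
Numerically: ≈ 0.500000.
(Since a = 10 > μ = 5.000000, the bound 1/2 is < 1 and informative.)

P[X ≥ 10] ≤ 1/2 ≈ 0.500000.


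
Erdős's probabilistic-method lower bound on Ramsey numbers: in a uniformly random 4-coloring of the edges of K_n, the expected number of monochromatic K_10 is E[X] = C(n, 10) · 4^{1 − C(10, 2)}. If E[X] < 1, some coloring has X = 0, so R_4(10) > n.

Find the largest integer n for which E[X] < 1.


We need C(n, 10) · 4^{1 − 45} < 1, i.e. C(n, 10) < 4^{45 − 1} = 309485009821345068724781056.
Check values of n near the boundary:
  n = 2017: C(2017, 10) = 300324964434452596180990448; 300324964434452596180990448 < 309485009821345068724781056? YES
  n = 2018: C(2018, 10) = 301820606687612220663963508; 301820606687612220663963508 < 309485009821345068724781056? YES
  n = 2019: C(2019, 10) = 303322949179835278009229628; 303322949179835278009229628 < 309485009821345068724781056? YES
  n = 2020: C(2020, 10) = 304832018578739931133653656; 304832018578739931133653656 < 309485009821345068724781056? YES
  n = 2021: C(2021, 10) = 306347841644770462864800616; 306347841644770462864800616 < 309485009821345068724781056? YES
  n = 2022: C(2022, 10) = 307870445231474093395937796; 307870445231474093395937796 < 309485009821345068724781056? YES
  n = 2023: C(2023, 10) = 309399856285778485315440716; 309399856285778485315440716 < 309485009821345068724781056? YES
  n = 2024: C(2024, 10) = 310936101848269937576192656; 310936101848269937576192656 < 309485009821345068724781056? NO
  n = 2025: C(2025, 10) = 312479209053472269772600560; 312479209053472269772600560 < 309485009821345068724781056? NO
  n = 2026: C(2026, 10) = 314029205130126398094885285; 314029205130126398094885285 < 309485009821345068724781056? NO
The largest n with C(n, 10) < 309485009821345068724781056 is n = 2023 (where E[X] = 77349964071444621328860179/77371252455336267181195264 ≈ 1.000). Hence R_4(10) > 2023, i.e. R_4(10) ≥ 2024.

Largest n = 2023; hence R_4(10) > 2023.


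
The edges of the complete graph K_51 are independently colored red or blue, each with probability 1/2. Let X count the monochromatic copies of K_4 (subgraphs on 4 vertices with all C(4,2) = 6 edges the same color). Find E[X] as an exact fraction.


Let X = Σ_S X_S over the C(51, 4) = 249900 subsets S of size 4, where X_S = 1 if the K_4 on S is monochromatic.
For a fixed S, the K_4 on S has C(4, 2) = 6 edges. P[all 6 edges red] = (1/2)^6, and likewise for blue, so P[monochromatic] = 2·(1/2)^6 = 2^{1 − 6} = 1/32.
Summing: E[X] = C(51, 4) · 2^{1 − 6} = 249900 · 1/32 = 62475/8.
Numerically: E[X] ≈ 7809.3750.

E[X] = C(51,4)·2^(1−C(4,2)) = 62475/8 ≈ 7809.3750.


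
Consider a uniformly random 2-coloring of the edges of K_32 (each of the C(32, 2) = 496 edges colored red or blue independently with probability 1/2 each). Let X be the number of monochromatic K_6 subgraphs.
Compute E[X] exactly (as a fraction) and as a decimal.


Let X = Σ_S X_S over the C(32, 6) = 906192 subsets S of size 6, where X_S = 1 if the K_6 on S is monochromatic.
For a fixed S, the K_6 on S has C(6, 2) = 15 edges. P[all 15 edges red] = (1/2)^15, and likewise for blue, so P[monochromatic] = 2·(1/2)^15 = 2^{1 − 15} = 1/16384.
By linearity: E[X] = C(32, 6) · 2^{1 − 15} = 906192 · 1/16384 = 56637/1024.
Numerically: E[X] ≈ 55.309570.

E[X] = C(32,6)·2^(1−C(6,2)) = 56637/1024 ≈ 55.309570.


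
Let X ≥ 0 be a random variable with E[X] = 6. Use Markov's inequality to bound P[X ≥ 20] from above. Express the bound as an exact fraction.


μ = E[X] = 6, a = 20.
Markov: P[X ≥ 20] ≤ μ/a = (6)/20 = 3/10.
Numerically: ≈ 0.300000.
(Since a = 20 > μ = 6.000000, the bound 3/10 is < 1 and informative.)

P[X ≥ 20] ≤ 3/10 ≈ 0.300000.


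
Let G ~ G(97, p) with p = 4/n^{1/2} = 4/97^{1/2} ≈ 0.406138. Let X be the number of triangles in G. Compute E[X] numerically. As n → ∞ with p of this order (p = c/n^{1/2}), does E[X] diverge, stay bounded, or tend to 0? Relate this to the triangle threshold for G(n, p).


Number of potential triangles: C(97, 3) = 147440.
Each occurs with probability p³ ≈ (0.406138)³ ≈ 6.69919119e-02.
By linearity: E[X] = C(97, 3)·p³ ≈ 147440 · 6.69919119e-02 ≈ 9877.287494.
Since α = 1/2 < 1, p = c/n^{1/2} ≫ 1/n is above the triangle threshold p ~ 1/n. Asymptotically E[X] ~ (c³/6)·n^{3(1−α)} = (4³/6)·n^{1.5} → ∞; triangles are abundant w.h.p.

E[X] ≈ 9877.287494; in regime p = Θ(1/n^{1/2}) E[X] diverges (above the triangle threshold p ~ 1/n).


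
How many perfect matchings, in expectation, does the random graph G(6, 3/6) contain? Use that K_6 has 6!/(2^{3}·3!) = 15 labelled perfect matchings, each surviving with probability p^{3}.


K_6 has 6!/(2^{3}·3!) = 15 labelled perfect matchings.
For each such perfect matching H, let X_H = 1 if all 3 edges of H are present in G. Then P[X_H = 1] = p^{3} = (1/2)^{3} = 1/8.
By linearity: E[X] = Σ_H E[X_H] = 15 · p^{3} = 15 · 1/8 = 15/8.
Numerically: E[X] ≈ 1.875.

E[X] = 15 · (1/2)^{3} = 15/8 ≈ 1.875.


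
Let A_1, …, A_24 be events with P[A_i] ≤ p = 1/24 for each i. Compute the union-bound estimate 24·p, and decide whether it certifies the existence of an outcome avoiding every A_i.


Union bound: P[∪_{i=1}^{24} A_i] ≤ Σ_i P[A_i] ≤ 24·p = 24·(1/24) = 1.
Numerically: 1 ≈ 1.00000.
Is 1 < 1? NO.
Since the bound 1 is ≥ 1, the union bound is uninformative here; it does NOT by itself certify existence.

24·p = 1 ≈ 1.00000; existence NOT certified by the union bound.


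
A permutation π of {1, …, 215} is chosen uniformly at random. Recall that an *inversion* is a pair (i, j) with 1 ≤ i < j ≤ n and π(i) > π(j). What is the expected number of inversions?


Write X = Σ X_I over the C(215, 2) = 23005 pairs i < j, with X_I the indicator of one inversion.
There are 23005 indicators.
For each fixed pair i < j, the values π(i) and π(j) are two distinct elements of {1, …, 215} in uniformly random order; by symmetry P[π(i) > π(j)] = 1/2.
By linearity: E[X] = 23005 · (1/2) = C(215, 2) · (1/2) = 23005/2 = 23005/2 ≈ 11502.5000.

E[X] = 23005/2 = 11502.5000.


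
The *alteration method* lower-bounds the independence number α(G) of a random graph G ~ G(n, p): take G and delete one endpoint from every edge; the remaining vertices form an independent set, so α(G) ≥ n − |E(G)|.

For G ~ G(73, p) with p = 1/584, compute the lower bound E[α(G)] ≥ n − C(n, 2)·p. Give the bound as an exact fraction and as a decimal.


E[|E(G)|] = C(73, 2)·p = 2628 · (1/584) = 9/2.
E[α(G)] ≥ n − E[|E(G)|] = 73 − 9/2 = 137/2.
Numerically: ≈ 68.5000.
(This is only a lower bound; the true E[α(G)] may be larger.)

E[α(G)] ≥ 137/2 ≈ 68.5000.


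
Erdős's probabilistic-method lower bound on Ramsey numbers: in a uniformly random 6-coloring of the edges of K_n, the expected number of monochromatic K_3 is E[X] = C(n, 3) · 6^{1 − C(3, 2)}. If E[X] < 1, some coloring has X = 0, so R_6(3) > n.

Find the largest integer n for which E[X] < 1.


We need C(n, 3) · 6^{1 − 3} < 1, i.e. C(n, 3) < 6^{3 − 1} = 36.
Check values of n near the boundary:
  n = 5: C(5, 3) = 10; 10 < 36? YES
  n = 6: C(6, 3) = 20; 20 < 36? YES
  n = 7: C(7, 3) = 35; 35 < 36? YES
  n = 8: C(8, 3) = 56; 56 < 36? NO
The largest n with C(n, 3) < 36 is n = 7 (where E[X] = 35/36 ≈ 0.9722222). Hence R_6(3) > 7, i.e. R_6(3) ≥ 8.

Largest n = 7; hence R_6(3) > 7.


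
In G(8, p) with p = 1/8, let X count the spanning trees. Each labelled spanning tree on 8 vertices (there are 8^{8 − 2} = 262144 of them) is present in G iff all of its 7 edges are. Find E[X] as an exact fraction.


K_8 has 8^{8 − 2} = 262144 labelled spanning trees.
For each such spanning tree H, let X_H = 1 if all 7 edges of H are present in G. Then P[X_H = 1] = p^{7} = (1/8)^{7} = 1/2097152.
By linearity: E[X] = Σ_H E[X_H] = 262144 · p^{7} = 262144 · 1/2097152 = 1/8.
Numerically: E[X] ≈ 0.125.

E[X] = 262144 · (1/8)^{7} = 1/8 ≈ 0.125.


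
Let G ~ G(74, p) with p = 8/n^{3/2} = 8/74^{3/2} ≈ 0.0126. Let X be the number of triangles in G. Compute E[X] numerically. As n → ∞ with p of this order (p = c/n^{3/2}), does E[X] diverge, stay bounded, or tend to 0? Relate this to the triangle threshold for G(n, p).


Number of potential triangles: C(74, 3) = 64824.
Each occurs with probability p³ ≈ (0.0126)³ ≈ 1.98485e-06.
By linearity: E[X] = C(74, 3)·p³ ≈ 64824 · 1.98485e-06 ≈ 0.129.
Since α = 3/2 > 1, p = c/n^{3/2} = o(1/n) is below the triangle threshold p ~ 1/n. Asymptotically E[X] ~ (c³/6)·n^{3(1−α)} = (8³/6)·n^{-1.5} → 0, so by Markov's inequality G has no triangles w.h.p.

E[X] ≈ 0.129; in regime p = Θ(1/n^{3/2}) E[X] tends to 0 (below the triangle threshold p ~ 1/n).


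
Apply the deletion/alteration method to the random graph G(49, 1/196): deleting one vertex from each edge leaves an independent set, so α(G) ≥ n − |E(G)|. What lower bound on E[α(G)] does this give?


E[|E(G)|] = C(49, 2)·p = 1176 · (1/196) = 6.
E[α(G)] ≥ n − E[|E(G)|] = 49 − 6 = 43.
Numerically: ≈ 43.00000.
(This is only a lower bound; the true E[α(G)] may be larger.)

E[α(G)] ≥ 43 ≈ 43.00000.


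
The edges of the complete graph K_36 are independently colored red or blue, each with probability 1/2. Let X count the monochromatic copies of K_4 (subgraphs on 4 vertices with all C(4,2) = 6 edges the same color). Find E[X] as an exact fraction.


Let X = Σ_S X_S over the C(36, 4) = 58905 subsets S of size 4, where X_S = 1 if the K_4 on S is monochromatic.
For a fixed S, the K_4 on S has C(4, 2) = 6 edges. P[all 6 edges red] = (1/2)^6, and likewise for blue, so P[monochromatic] = 2·(1/2)^6 = 2^{1 − 6} = 1/32.
By linearity: E[X] = C(36, 4) · 2^{1 − 6} = 58905 · 1/32 = 58905/32.
Numerically: E[X] ≈ 1840.781.

E[X] = C(36,4)·2^(1−C(4,2)) = 58905/32 ≈ 1840.781.


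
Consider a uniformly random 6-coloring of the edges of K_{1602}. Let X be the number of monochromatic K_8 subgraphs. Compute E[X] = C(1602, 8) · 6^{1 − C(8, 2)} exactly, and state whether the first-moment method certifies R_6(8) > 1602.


E[X] = C(1602, 8) · 6^{1 − 28} = 1057248389245018627800 · 6^{−27} = 1057248389245018627800/1023490369077469249536.
As a reduced fraction: E[X] = 14684005406180814275/14215144014964850688 ≈ 1.032983.
Is E[X] < 1? NO.
Since E[X] ≥ 1, the first-moment bound is inconclusive at n = 1602; it does NOT by itself certify R_6(8) > 1602.

E[X] = 14684005406180814275/14215144014964850688 ≈ 1.032983; E[X] ≥ 1; first-moment method inconclusive here.


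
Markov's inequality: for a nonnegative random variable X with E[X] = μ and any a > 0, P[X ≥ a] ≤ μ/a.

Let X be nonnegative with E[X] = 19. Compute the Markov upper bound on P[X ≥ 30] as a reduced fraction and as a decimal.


μ = E[X] = 19, a = 30.
Markov: P[X ≥ 30] ≤ μ/a = (19)/30 = 19/30.
Numerically: ≈ 0.63333.
(Since a = 30 > μ = 19.00000, the bound 19/30 is < 1 and informative.)

P[X ≥ 30] ≤ 19/30 ≈ 0.63333.


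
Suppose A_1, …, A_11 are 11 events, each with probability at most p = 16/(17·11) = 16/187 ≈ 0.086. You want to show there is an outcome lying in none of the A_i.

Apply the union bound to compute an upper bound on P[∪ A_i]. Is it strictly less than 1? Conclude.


Union bound: P[∪_{i=1}^{11} A_i] ≤ Σ_i P[A_i] ≤ 11·p = 11·(16/187) = 16/17.
Numerically: 16/17 ≈ 0.941.
Is 16/17 < 1? YES.
Since P[∪ A_i] ≤ 16/17 < 1, the complement has P[∩ A_i^c] ≥ 1 − 16/17 = 1/17 > 0, so some outcome avoids every A_i.

11·p = 16/17 ≈ 0.941; existence CERTIFIED by the union bound.


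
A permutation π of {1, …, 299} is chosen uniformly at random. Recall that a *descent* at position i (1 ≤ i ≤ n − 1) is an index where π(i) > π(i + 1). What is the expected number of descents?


Write X = Σ X_I over i = 1, …, 298, with X_I the indicator of one descent.
There are 298 indicators.
For each fixed i, the pair (π(i), π(i+1)) is a uniformly random ordered pair of distinct values from {1, …, 299}; by symmetry P[π(i) > π(i+1)] = 1/2.
By linearity: E[X] = 298 · (1/2) = (299 − 1) · (1/2) = 149 ≈ 149.000.

E[X] = 149 = 149.000.


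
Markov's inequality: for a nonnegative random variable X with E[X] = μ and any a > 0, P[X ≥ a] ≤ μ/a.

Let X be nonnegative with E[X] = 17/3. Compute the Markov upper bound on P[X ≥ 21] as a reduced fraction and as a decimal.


μ = E[X] = 17/3, a = 21.
Markov: P[X ≥ 21] ≤ μ/a = (17/3)/21 = 17/63.
Numerically: ≈ 0.2698.
(Since a = 21 > μ = 5.6667, the bound 17/63 is < 1 and informative.)

P[X ≥ 21] ≤ 17/63 ≈ 0.2698.


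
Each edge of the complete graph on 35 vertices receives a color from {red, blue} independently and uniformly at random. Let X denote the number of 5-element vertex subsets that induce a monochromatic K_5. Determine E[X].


Let X = Σ_S X_S over the C(35, 5) = 324632 subsets S of size 5, where X_S = 1 if the K_5 on S is monochromatic.
For a fixed S, the K_5 on S has C(5, 2) = 10 edges. P[all 10 edges red] = (1/2)^10, and likewise for blue, so P[monochromatic] = 2·(1/2)^10 = 2^{1 − 10} = 1/512.
By linearity: E[X] = C(35, 5) · 2^{1 − 10} = 324632 · 1/512 = 40579/64.
Numerically: E[X] ≈ 634.047.

E[X] = C(35,5)·2^(1−C(5,2)) = 40579/64 ≈ 634.047.


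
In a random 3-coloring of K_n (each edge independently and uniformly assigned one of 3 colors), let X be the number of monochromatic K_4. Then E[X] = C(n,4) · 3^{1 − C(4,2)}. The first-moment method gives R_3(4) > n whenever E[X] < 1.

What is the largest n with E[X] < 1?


We need C(n, 4) · 3^{1 − 6} < 1, i.e. C(n, 4) < 3^{6 − 1} = 243.
Check values of n near the boundary:
  n = 6: C(6, 4) = 15; 15 < 243? YES
  n = 7: C(7, 4) = 35; 35 < 243? YES
  n = 8: C(8, 4) = 70; 70 < 243? YES
  n = 9: C(9, 4) = 126; 126 < 243? YES
  n = 10: C(10, 4) = 210; 210 < 243? YES
  n = 11: C(11, 4) = 330; 330 < 243? NO
  n = 12: C(12, 4) = 495; 495 < 243? NO
The largest n with C(n, 4) < 243 is n = 10 (where E[X] = 70/81 ≈ 0.8641975). Hence R_3(4) > 10, i.e. R_3(4) ≥ 11.

Largest n = 10; hence R_3(4) > 10.


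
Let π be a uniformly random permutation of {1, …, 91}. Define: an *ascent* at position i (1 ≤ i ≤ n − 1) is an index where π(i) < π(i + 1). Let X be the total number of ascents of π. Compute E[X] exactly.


Write X = Σ X_I over i = 1, …, 90, with X_I the indicator of one ascent.
There are 90 indicators.
For each fixed i, the pair (π(i), π(i+1)) is a uniformly random ordered pair of distinct values from {1, …, 91}; by symmetry P[π(i) < π(i+1)] = 1/2.
By linearity: E[X] = 90 · (1/2) = (91 − 1) · (1/2) = 45 ≈ 45.0000.

E[X] = 45 = 45.0000.


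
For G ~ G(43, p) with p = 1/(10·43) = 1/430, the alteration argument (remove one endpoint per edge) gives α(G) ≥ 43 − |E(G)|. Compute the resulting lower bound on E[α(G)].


E[|E(G)|] = C(43, 2)·p = 903 · (1/430) = 21/10.
E[α(G)] ≥ n − E[|E(G)|] = 43 − 21/10 = 409/10.
Numerically: ≈ 40.900.
(This is only a lower bound; the true E[α(G)] may be larger.)

E[α(G)] ≥ 409/10 ≈ 40.900.


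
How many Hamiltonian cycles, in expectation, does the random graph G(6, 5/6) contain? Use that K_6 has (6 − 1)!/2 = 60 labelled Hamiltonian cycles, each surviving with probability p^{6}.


K_6 has (6 − 1)!/2 = 60 labelled Hamiltonian cycles.
For each such Hamiltonian cycle H, let X_H = 1 if all 6 edges of H are present in G. Then P[X_H = 1] = p^{6} = (5/6)^{6} = 15625/46656.
Summing the indicators: E[X] = Σ_H E[X_H] = 60 · p^{6} = 60 · 15625/46656 = 78125/3888.
Numerically: E[X] ≈ 20.0939.

E[X] = 60 · (5/6)^{6} = 78125/3888 ≈ 20.0939.


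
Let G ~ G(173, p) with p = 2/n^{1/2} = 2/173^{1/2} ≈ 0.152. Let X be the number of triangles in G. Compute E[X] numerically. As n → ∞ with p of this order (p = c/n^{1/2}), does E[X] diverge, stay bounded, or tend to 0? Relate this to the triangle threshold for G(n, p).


Number of potential triangles: C(173, 3) = 848046.
Each occurs with probability p³ ≈ (0.152)³ ≈ 3.51577e-03.
By linearity: E[X] = C(173, 3)·p³ ≈ 848046 · 3.51577e-03 ≈ 2981.537.
Since α = 1/2 < 1, p = c/n^{1/2} ≫ 1/n is above the triangle threshold p ~ 1/n. Asymptotically E[X] ~ (c³/6)·n^{3(1−α)} = (2³/6)·n^{1.5} → ∞; triangles are abundant w.h.p.

E[X] ≈ 2981.537; in regime p = Θ(1/n^{1/2}) E[X] diverges (above the triangle threshold p ~ 1/n).


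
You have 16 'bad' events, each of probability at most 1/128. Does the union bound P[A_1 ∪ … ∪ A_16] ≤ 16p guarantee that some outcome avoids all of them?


Union bound: P[∪_{i=1}^{16} A_i] ≤ Σ_i P[A_i] ≤ 16·p = 16·(1/128) = 1/8.
Numerically: 1/8 ≈ 0.12500.
Is 1/8 < 1? YES.
Since P[∪ A_i] ≤ 1/8 < 1, the complement has P[∩ A_i^c] ≥ 1 − 1/8 = 7/8 > 0, so some outcome avoids every A_i.

16·p = 1/8 ≈ 0.12500; existence CERTIFIED by the union bound.


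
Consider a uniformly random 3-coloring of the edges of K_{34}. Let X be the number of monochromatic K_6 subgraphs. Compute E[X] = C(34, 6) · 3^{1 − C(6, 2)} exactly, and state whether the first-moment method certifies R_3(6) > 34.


E[X] = C(34, 6) · 3^{1 − 15} = 1344904 · 3^{−14} = 1344904/4782969.
As a reduced fraction: E[X] = 1344904/4782969 ≈ 0.28119.
Is E[X] < 1? YES.
Since E[X] < 1, there exists a 3-coloring of K_{34} with no monochromatic K_6; hence R_3(6) > 34.

E[X] = 1344904/4782969 ≈ 0.28119; E[X] < 1, so R_3(6) > 34.


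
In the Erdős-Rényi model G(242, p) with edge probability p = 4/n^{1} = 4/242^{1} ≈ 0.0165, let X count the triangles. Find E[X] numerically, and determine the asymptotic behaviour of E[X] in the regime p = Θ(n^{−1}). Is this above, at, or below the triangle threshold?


Number of potential triangles: C(242, 3) = 2332880.
Each occurs with probability p³ ≈ (0.0165)³ ≈ 4.51579e-06.
By linearity: E[X] = C(242, 3)·p³ ≈ 2332880 · 4.51579e-06 ≈ 10.535.
Here α = 1, so p = 4/n is exactly at the triangle threshold p ~ 1/n. Asymptotically E[X] → c³/6 = 4³/6 = 32/3 ≈ 10.667, a bounded constant. In this regime the triangle count is asymptotically Poisson(c³/6).

E[X] ≈ 10.535; in regime p = Θ(1/n^{1}) E[X] stays bounded (at the triangle threshold p ~ 1/n).


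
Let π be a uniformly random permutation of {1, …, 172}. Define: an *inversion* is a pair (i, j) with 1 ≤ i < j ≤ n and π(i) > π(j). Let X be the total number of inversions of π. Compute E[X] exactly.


Write X = Σ X_I over the C(172, 2) = 14706 pairs i < j, with X_I the indicator of one inversion.
There are 14706 indicators.
For each fixed pair i < j, the values π(i) and π(j) are two distinct elements of {1, …, 172} in uniformly random order; by symmetry P[π(i) > π(j)] = 1/2.
By linearity: E[X] = 14706 · (1/2) = C(172, 2) · (1/2) = 14706/2 = 7353 ≈ 7353.0000.

E[X] = 7353 = 7353.0000.


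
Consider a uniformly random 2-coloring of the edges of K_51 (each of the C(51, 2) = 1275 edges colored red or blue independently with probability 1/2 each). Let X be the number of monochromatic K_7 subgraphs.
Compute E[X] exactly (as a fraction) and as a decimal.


Let X = Σ_S X_S over the C(51, 7) = 115775100 subsets S of size 7, where X_S = 1 if the K_7 on S is monochromatic.
For a fixed S, the K_7 on S has C(7, 2) = 21 edges. P[all 21 edges red] = (1/2)^21, and likewise for blue, so P[monochromatic] = 2·(1/2)^21 = 2^{1 − 21} = 1/1048576.
By linearity of expectation: E[X] = C(51, 7) · 2^{1 − 21} = 115775100 · 1/1048576 = 28943775/262144.
Numerically: E[X] ≈ 110.412.

E[X] = C(51,7)·2^(1−C(7,2)) = 28943775/262144 ≈ 110.412.


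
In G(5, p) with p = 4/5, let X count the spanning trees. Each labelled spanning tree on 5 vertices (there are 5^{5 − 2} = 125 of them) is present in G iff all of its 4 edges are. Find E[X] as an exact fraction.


K_5 has 5^{5 − 2} = 125 labelled spanning trees.
For each such spanning tree H, let X_H = 1 if all 4 edges of H are present in G. Then P[X_H = 1] = p^{4} = (4/5)^{4} = 256/625.
By linearity: E[X] = Σ_H E[X_H] = 125 · p^{4} = 125 · 256/625 = 256/5.
Numerically: E[X] ≈ 51.2.

E[X] = 125 · (4/5)^{4} = 256/5 ≈ 51.2.


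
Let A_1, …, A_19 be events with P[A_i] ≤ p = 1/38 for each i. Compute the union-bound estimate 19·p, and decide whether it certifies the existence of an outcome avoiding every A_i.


Union bound: P[∪_{i=1}^{19} A_i] ≤ Σ_i P[A_i] ≤ 19·p = 19·(1/38) = 1/2.
Numerically: 1/2 ≈ 0.5000.
Is 1/2 < 1? YES.
Since P[∪ A_i] ≤ 1/2 < 1, the complement has P[∩ A_i^c] ≥ 1 − 1/2 = 1/2 > 0, so some outcome avoids every A_i.

19·p = 1/2 ≈ 0.5000; existence CERTIFIED by the union bound.


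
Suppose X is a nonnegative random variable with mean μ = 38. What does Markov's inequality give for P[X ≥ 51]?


μ = E[X] = 38, a = 51.
Markov: P[X ≥ 51] ≤ μ/a = (38)/51 = 38/51.
Numerically: ≈ 0.745098.
(Since a = 51 > μ = 38.000000, the bound 38/51 is < 1 and informative.)

P[X ≥ 51] ≤ 38/51 ≈ 0.745098.


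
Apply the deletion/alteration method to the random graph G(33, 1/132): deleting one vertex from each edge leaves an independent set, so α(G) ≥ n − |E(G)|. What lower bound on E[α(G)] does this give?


E[|E(G)|] = C(33, 2)·p = 528 · (1/132) = 4.
E[α(G)] ≥ n − E[|E(G)|] = 33 − 4 = 29.
Numerically: ≈ 29.00000.
(This is only a lower bound; the true E[α(G)] may be larger.)

E[α(G)] ≥ 29 ≈ 29.00000.


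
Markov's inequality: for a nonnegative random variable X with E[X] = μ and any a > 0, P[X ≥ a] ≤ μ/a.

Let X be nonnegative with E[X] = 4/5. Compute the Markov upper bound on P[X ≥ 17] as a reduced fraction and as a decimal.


μ = E[X] = 4/5, a = 17.
Markov: P[X ≥ 17] ≤ μ/a = (4/5)/17 = 4/85.
Numerically: ≈ 0.047.
(Since a = 17 > μ = 0.800, the bound 4/85 is < 1 and informative.)

P[X ≥ 17] ≤ 4/85 ≈ 0.047.


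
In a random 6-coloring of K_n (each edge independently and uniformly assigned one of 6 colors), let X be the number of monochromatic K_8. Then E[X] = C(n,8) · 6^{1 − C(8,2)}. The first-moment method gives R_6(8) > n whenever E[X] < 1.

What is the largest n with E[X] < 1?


We need C(n, 8) · 6^{1 − 28} < 1, i.e. C(n, 8) < 6^{28 − 1} = 1023490369077469249536.
Check values of n near the boundary:
  n = 1593: C(1593, 8) = 1010555394551193970323; 1010555394551193970323 < 1023490369077469249536? YES
  n = 1594: C(1594, 8) = 1015652773590544255167; 1015652773590544255167 < 1023490369077469249536? YES
  n = 1595: C(1595, 8) = 1020772636343363633895; 1020772636343363633895 < 1023490369077469249536? YES
  n = 1596: C(1596, 8) = 1025915067760710553965; 1025915067760710553965 < 1023490369077469249536? NO
  n = 1597: C(1597, 8) = 1031080153060953275445; 1031080153060953275445 < 1023490369077469249536? NO
The largest n with C(n, 8) < 1023490369077469249536 is n = 1595 (where E[X] = 113419181815929292655/113721152119718805504 ≈ 0.9973446). Hence R_6(8) > 1595, i.e. R_6(8) ≥ 1596.

Largest n = 1595; hence R_6(8) > 1595.


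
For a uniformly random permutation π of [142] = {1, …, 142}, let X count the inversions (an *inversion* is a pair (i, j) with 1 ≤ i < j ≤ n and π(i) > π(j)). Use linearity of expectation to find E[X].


Write X = Σ X_I over the C(142, 2) = 10011 pairs i < j, with X_I the indicator of one inversion.
There are 10011 indicators.
For each fixed pair i < j, the values π(i) and π(j) are two distinct elements of {1, …, 142} in uniformly random order; by symmetry P[π(i) > π(j)] = 1/2.
By linearity: E[X] = 10011 · (1/2) = C(142, 2) · (1/2) = 10011/2 = 10011/2 ≈ 5005.500.

E[X] = 10011/2 = 5005.500.


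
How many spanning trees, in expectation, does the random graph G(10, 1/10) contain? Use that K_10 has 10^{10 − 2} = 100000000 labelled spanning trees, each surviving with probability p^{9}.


K_10 has 10^{10 − 2} = 100000000 labelled spanning trees.
For each such spanning tree H, let X_H = 1 if all 9 edges of H are present in G. Then P[X_H = 1] = p^{9} = (1/10)^{9} = 1/1000000000.
By linearity: E[X] = Σ_H E[X_H] = 100000000 · p^{9} = 100000000 · 1/1000000000 = 1/10.
Numerically: E[X] ≈ 0.1.

E[X] = 100000000 · (1/10)^{9} = 1/10 ≈ 0.1.


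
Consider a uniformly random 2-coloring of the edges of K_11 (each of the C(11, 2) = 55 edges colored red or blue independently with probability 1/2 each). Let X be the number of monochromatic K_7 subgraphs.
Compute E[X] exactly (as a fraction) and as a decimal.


Let X = Σ_S X_S over the C(11, 7) = 330 subsets S of size 7, where X_S = 1 if the K_7 on S is monochromatic.
For a fixed S, the K_7 on S has C(7, 2) = 21 edges. P[all 21 edges red] = (1/2)^21, and likewise for blue, so P[monochromatic] = 2·(1/2)^21 = 2^{1 − 21} = 1/1048576.
Summing: E[X] = C(11, 7) · 2^{1 − 21} = 330 · 1/1048576 = 165/524288.
Numerically: E[X] ≈ 0.000.

E[X] = C(11,7)·2^(1−C(7,2)) = 165/524288 ≈ 0.000.


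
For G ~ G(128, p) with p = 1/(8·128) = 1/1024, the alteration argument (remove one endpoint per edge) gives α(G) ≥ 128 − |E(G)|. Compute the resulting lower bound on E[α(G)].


E[|E(G)|] = C(128, 2)·p = 8128 · (1/1024) = 127/16.
E[α(G)] ≥ n − E[|E(G)|] = 128 − 127/16 = 1921/16.
Numerically: ≈ 120.06250.
(This is only a lower bound; the true E[α(G)] may be larger.)

E[α(G)] ≥ 1921/16 ≈ 120.06250.


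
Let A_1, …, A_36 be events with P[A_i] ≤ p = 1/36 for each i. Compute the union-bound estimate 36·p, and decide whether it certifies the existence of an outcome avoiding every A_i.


Union bound: P[∪_{i=1}^{36} A_i] ≤ Σ_i P[A_i] ≤ 36·p = 36·(1/36) = 1.
Numerically: 1 ≈ 1.000.
Is 1 < 1? NO.
Since the bound 1 is ≥ 1, the union bound is uninformative here; it does NOT by itself certify existence.

36·p = 1 ≈ 1.000; existence NOT certified by the union bound.


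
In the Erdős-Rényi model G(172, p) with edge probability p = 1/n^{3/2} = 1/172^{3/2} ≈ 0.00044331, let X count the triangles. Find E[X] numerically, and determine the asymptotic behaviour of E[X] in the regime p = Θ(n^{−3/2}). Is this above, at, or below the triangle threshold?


Number of potential triangles: C(172, 3) = 833340.
Each occurs with probability p³ ≈ (0.00044331)³ ≈ 8.71208269e-11.
By linearity: E[X] = C(172, 3)·p³ ≈ 833340 · 8.71208269e-11 ≈ 0.000073.
Since α = 3/2 > 1, p = c/n^{3/2} = o(1/n) is below the triangle threshold p ~ 1/n. Asymptotically E[X] ~ (c³/6)·n^{3(1−α)} = (1³/6)·n^{-1.5} → 0, so by Markov's inequality G has no triangles w.h.p.

E[X] ≈ 0.000073; in regime p = Θ(1/n^{3/2}) E[X] tends to 0 (below the triangle threshold p ~ 1/n).


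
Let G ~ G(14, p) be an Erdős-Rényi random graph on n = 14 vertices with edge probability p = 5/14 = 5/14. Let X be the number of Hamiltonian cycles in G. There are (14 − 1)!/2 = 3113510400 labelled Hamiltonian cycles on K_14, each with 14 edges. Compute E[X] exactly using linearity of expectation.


K_14 has (14 − 1)!/2 = 3113510400 labelled Hamiltonian cycles.
For each such Hamiltonian cycle H, let X_H = 1 if all 14 edges of H are present in G. Then P[X_H = 1] = p^{14} = (5/14)^{14} = 6103515625/11112006825558016.
Summing the indicators: E[X] = Σ_H E[X_H] = 3113510400 · p^{14} = 3113510400 · 6103515625/11112006825558016 = 5302276611328125/3100448333024.
Numerically: E[X] ≈ 1710.2.

E[X] = 3113510400 · (5/14)^{14} = 5302276611328125/3100448333024 ≈ 1710.2.


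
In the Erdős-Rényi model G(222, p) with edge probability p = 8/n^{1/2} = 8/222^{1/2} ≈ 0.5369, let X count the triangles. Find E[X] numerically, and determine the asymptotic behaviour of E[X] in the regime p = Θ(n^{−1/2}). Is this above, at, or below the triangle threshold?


Number of potential triangles: C(222, 3) = 1798940.
Each occurs with probability p³ ≈ (0.5369)³ ≈ 1.547891e-01.
By linearity: E[X] = C(222, 3)·p³ ≈ 1798940 · 1.547891e-01 ≈ 278456.3832.
Since α = 1/2 < 1, p = c/n^{1/2} ≫ 1/n is above the triangle threshold p ~ 1/n. Asymptotically E[X] ~ (c³/6)·n^{3(1−α)} = (8³/6)·n^{1.5} → ∞; triangles are abundant w.h.p.

E[X] ≈ 278456.3832; in regime p = Θ(1/n^{1/2}) E[X] diverges (above the triangle threshold p ~ 1/n).


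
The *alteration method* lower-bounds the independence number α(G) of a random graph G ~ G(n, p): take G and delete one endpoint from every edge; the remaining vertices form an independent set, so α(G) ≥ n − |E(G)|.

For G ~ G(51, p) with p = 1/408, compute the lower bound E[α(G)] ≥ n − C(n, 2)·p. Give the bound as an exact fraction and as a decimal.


E[|E(G)|] = C(51, 2)·p = 1275 · (1/408) = 25/8.
E[α(G)] ≥ n − E[|E(G)|] = 51 − 25/8 = 383/8.
Numerically: ≈ 47.8750.
(This is only a lower bound; the true E[α(G)] may be larger.)

E[α(G)] ≥ 383/8 ≈ 47.8750.


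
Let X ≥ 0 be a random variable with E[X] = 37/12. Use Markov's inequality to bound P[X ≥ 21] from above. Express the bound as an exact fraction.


μ = E[X] = 37/12, a = 21.
Markov: P[X ≥ 21] ≤ μ/a = (37/12)/21 = 37/252.
Numerically: ≈ 0.146825.
(Since a = 21 > μ = 3.083333, the bound 37/252 is < 1 and informative.)

P[X ≥ 21] ≤ 37/252 ≈ 0.146825.


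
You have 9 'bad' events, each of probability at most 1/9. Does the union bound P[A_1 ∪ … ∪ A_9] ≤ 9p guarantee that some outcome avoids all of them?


Union bound: P[∪_{i=1}^{9} A_i] ≤ Σ_i P[A_i] ≤ 9·p = 9·(1/9) = 1.
Numerically: 1 ≈ 1.00000.
Is 1 < 1? NO.
Since the bound 1 is ≥ 1, the union bound is uninformative here; it does NOT by itself certify existence.

9·p = 1 ≈ 1.00000; existence NOT certified by the union bound.


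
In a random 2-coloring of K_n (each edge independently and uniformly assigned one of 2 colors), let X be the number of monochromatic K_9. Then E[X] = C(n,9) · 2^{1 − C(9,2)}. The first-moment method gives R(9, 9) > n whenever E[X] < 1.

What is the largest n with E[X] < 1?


We need C(n, 9) · 2^{1 − 36} < 1, i.e. C(n, 9) < 2^{36 − 1} = 34359738368.
Check values of n near the boundary:
  n = 62: C(62, 9) = 20286591270; 20286591270 < 34359738368? YES
  n = 63: C(63, 9) = 23667689815; 23667689815 < 34359738368? YES
  n = 64: C(64, 9) = 27540584512; 27540584512 < 34359738368? YES
  n = 65: C(65, 9) = 31966749880; 31966749880 < 34359738368? YES
  n = 66: C(66, 9) = 37014131440; 37014131440 < 34359738368? NO
  n = 67: C(67, 9) = 42757703560; 42757703560 < 34359738368? NO
  n = 68: C(68, 9) = 49280065120; 49280065120 < 34359738368? NO
The largest n with C(n, 9) < 34359738368 is n = 65 (where E[X] = 3995843735/4294967296 ≈ 0.9304). Hence R(9, 9) > 65, i.e. R(9, 9) ≥ 66.

Largest n = 65; hence R(9, 9) > 65.


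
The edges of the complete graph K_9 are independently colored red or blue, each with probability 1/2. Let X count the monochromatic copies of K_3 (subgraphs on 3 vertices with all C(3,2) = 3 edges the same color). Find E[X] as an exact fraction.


Let X = Σ_S X_S over the C(9, 3) = 84 subsets S of size 3, where X_S = 1 if the K_3 on S is monochromatic.
For a fixed S, the K_3 on S has C(3, 2) = 3 edges. P[all 3 edges red] = (1/2)^3, and likewise for blue, so P[monochromatic] = 2·(1/2)^3 = 2^{1 − 3} = 1/4.
By linearity of expectation: E[X] = C(9, 3) · 2^{1 − 3} = 84 · 1/4 = 21.
Numerically: E[X] ≈ 21.0000.

E[X] = C(9,3)·2^(1−C(3,2)) = 21 ≈ 21.0000.


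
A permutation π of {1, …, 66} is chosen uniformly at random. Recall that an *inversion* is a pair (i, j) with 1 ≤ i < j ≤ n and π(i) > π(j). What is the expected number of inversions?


Write X = Σ X_I over the C(66, 2) = 2145 pairs i < j, with X_I the indicator of one inversion.
There are 2145 indicators.
For each fixed pair i < j, the values π(i) and π(j) are two distinct elements of {1, …, 66} in uniformly random order; by symmetry P[π(i) > π(j)] = 1/2.
By linearity: E[X] = 2145 · (1/2) = C(66, 2) · (1/2) = 2145/2 = 2145/2 ≈ 1072.5000.

E[X] = 2145/2 = 1072.5000.


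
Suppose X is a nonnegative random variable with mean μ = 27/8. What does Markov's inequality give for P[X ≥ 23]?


μ = E[X] = 27/8, a = 23.
Markov: P[X ≥ 23] ≤ μ/a = (27/8)/23 = 27/184.
Numerically: ≈ 0.1467.
(Since a = 23 > μ = 3.3750, the bound 27/184 is < 1 and informative.)

P[X ≥ 23] ≤ 27/184 ≈ 0.1467.


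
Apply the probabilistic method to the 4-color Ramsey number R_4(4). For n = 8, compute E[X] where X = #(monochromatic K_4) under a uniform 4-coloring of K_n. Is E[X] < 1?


E[X] = C(8, 4) · 4^{1 − 6} = 70 · 4^{−5} = 70/1024.
As a reduced fraction: E[X] = 35/512 ≈ 0.0683594.
Is E[X] < 1? YES.
Since E[X] < 1, there exists a 4-coloring of K_{8} with no monochromatic K_4; hence R_4(4) > 8.

E[X] = 35/512 ≈ 0.0683594; E[X] < 1, so R_4(4) > 8.


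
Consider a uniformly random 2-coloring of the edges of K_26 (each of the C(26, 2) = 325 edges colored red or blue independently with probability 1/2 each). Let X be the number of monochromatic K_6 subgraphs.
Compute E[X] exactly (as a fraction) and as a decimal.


Let X = Σ_S X_S over the C(26, 6) = 230230 subsets S of size 6, where X_S = 1 if the K_6 on S is monochromatic.
For a fixed S, the K_6 on S has C(6, 2) = 15 edges. P[all 15 edges red] = (1/2)^15, and likewise for blue, so P[monochromatic] = 2·(1/2)^15 = 2^{1 − 15} = 1/16384.
By linearity of expectation: E[X] = C(26, 6) · 2^{1 − 15} = 230230 · 1/16384 = 115115/8192.
Numerically: E[X] ≈ 14.0521.

E[X] = C(26,6)·2^(1−C(6,2)) = 115115/8192 ≈ 14.0521.


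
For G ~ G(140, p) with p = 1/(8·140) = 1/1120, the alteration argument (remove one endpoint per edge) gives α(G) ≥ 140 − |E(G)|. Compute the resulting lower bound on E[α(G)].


E[|E(G)|] = C(140, 2)·p = 9730 · (1/1120) = 139/16.
E[α(G)] ≥ n − E[|E(G)|] = 140 − 139/16 = 2101/16.
Numerically: ≈ 131.312.
(This is only a lower bound; the true E[α(G)] may be larger.)

E[α(G)] ≥ 2101/16 ≈ 131.312.


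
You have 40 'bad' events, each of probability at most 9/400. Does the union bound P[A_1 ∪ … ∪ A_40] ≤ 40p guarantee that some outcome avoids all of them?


Union bound: P[∪_{i=1}^{40} A_i] ≤ Σ_i P[A_i] ≤ 40·p = 40·(9/400) = 9/10.
Numerically: 9/10 ≈ 0.90000.
Is 9/10 < 1? YES.
Since P[∪ A_i] ≤ 9/10 < 1, the complement has P[∩ A_i^c] ≥ 1 − 9/10 = 1/10 > 0, so some outcome avoids every A_i.

40·p = 9/10 ≈ 0.90000; existence CERTIFIED by the union bound.


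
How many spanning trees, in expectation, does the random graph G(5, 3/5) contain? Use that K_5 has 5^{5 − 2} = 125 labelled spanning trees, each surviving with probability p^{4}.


K_5 has 5^{5 − 2} = 125 labelled spanning trees.
For each such spanning tree H, let X_H = 1 if all 4 edges of H are present in G. Then P[X_H = 1] = p^{4} = (3/5)^{4} = 81/625.
By linearity of expectation: E[X] = Σ_H E[X_H] = 125 · p^{4} = 125 · 81/625 = 81/5.
Numerically: E[X] ≈ 16.2.

E[X] = 125 · (3/5)^{4} = 81/5 ≈ 16.2.


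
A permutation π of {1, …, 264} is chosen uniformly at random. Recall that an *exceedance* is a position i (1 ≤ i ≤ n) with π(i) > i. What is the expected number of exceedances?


Write X = Σ_{i=1}^{264} X_i, where X_i = 1_{π(i) > i}.
For each fixed i, π(i) is uniform over {1, …, 264} (marginal of a uniform permutation), so P[π(i) > i] = (n − i)/n. Summing: Σ_{i=1}^{264} (n − i)/n = (0 + 1 + … + 263)/264 = 264(264 − 1)/(2·264) = (264 − 1)/2.
Hence E[X] = Σ_{i=1}^{264} (264 − i)/264 = 263/2 ≈ 131.500000.

E[X] = 263/2 = 131.500000.


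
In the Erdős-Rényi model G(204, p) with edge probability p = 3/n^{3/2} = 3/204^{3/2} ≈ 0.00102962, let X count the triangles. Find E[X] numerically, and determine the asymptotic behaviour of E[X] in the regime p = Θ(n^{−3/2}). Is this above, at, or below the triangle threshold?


Number of potential triangles: C(204, 3) = 1394204.
Each occurs with probability p³ ≈ (0.00102962)³ ≈ 1.09151073e-09.
By linearity: E[X] = C(204, 3)·p³ ≈ 1394204 · 1.09151073e-09 ≈ 0.001522.
Since α = 3/2 > 1, p = c/n^{3/2} = o(1/n) is below the triangle threshold p ~ 1/n. Asymptotically E[X] ~ (c³/6)·n^{3(1−α)} = (3³/6)·n^{-1.5} → 0, so by Markov's inequality G has no triangles w.h.p.

E[X] ≈ 0.001522; in regime p = Θ(1/n^{3/2}) E[X] tends to 0 (below the triangle threshold p ~ 1/n).


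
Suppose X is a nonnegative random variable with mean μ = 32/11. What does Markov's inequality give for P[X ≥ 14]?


μ = E[X] = 32/11, a = 14.
Markov: P[X ≥ 14] ≤ μ/a = (32/11)/14 = 16/77.
Numerically: ≈ 0.208.
(Since a = 14 > μ = 2.909, the bound 16/77 is < 1 and informative.)

P[X ≥ 14] ≤ 16/77 ≈ 0.208.


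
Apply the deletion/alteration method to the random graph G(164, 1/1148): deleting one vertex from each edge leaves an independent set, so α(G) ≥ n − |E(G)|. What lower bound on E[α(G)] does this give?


E[|E(G)|] = C(164, 2)·p = 13366 · (1/1148) = 163/14.
E[α(G)] ≥ n − E[|E(G)|] = 164 − 163/14 = 2133/14.
Numerically: ≈ 152.35714.
(This is only a lower bound; the true E[α(G)] may be larger.)

E[α(G)] ≥ 2133/14 ≈ 152.35714.


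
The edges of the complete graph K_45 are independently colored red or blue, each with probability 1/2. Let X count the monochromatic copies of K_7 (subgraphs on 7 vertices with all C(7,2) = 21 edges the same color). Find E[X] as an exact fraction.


Let X = Σ_S X_S over the C(45, 7) = 45379620 subsets S of size 7, where X_S = 1 if the K_7 on S is monochromatic.
For a fixed S, the K_7 on S has C(7, 2) = 21 edges. P[all 21 edges red] = (1/2)^21, and likewise for blue, so P[monochromatic] = 2·(1/2)^21 = 2^{1 − 21} = 1/1048576.
Summing: E[X] = C(45, 7) · 2^{1 − 21} = 45379620 · 1/1048576 = 11344905/262144.
Numerically: E[X] ≈ 43.277.

E[X] = C(45,7)·2^(1−C(7,2)) = 11344905/262144 ≈ 43.277.


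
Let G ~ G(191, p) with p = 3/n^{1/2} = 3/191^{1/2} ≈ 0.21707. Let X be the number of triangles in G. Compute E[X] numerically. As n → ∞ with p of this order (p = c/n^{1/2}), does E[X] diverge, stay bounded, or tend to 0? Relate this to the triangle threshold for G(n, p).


Number of potential triangles: C(191, 3) = 1143135.
Each occurs with probability p³ ≈ (0.21707)³ ≈ 1.0228542e-02.
By linearity: E[X] = C(191, 3)·p³ ≈ 1143135 · 1.0228542e-02 ≈ 11692.60383.
Since α = 1/2 < 1, p = c/n^{1/2} ≫ 1/n is above the triangle threshold p ~ 1/n. Asymptotically E[X] ~ (c³/6)·n^{3(1−α)} = (3³/6)·n^{1.5} → ∞; triangles are abundant w.h.p.

E[X] ≈ 11692.60383; in regime p = Θ(1/n^{1/2}) E[X] diverges (above the triangle threshold p ~ 1/n).


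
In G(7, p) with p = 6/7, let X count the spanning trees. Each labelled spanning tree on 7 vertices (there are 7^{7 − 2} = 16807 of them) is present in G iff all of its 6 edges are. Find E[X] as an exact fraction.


K_7 has 7^{7 − 2} = 16807 labelled spanning trees.
For each such spanning tree H, let X_H = 1 if all 6 edges of H are present in G. Then P[X_H = 1] = p^{6} = (6/7)^{6} = 46656/117649.
By linearity: E[X] = Σ_H E[X_H] = 16807 · p^{6} = 16807 · 46656/117649 = 46656/7.
Numerically: E[X] ≈ 6.67e+03.

E[X] = 16807 · (6/7)^{6} = 46656/7 ≈ 6.67e+03.


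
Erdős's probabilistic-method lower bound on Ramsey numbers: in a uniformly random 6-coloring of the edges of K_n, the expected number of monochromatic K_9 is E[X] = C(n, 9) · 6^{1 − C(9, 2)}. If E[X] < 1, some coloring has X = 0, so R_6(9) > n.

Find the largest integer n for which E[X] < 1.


We need C(n, 9) · 6^{1 − 36} < 1, i.e. C(n, 9) < 6^{36 − 1} = 1719070799748422591028658176.
Check values of n near the boundary:
  n = 4407: C(4407, 9) = 1713856532599459170657070050; 1713856532599459170657070050 < 1719070799748422591028658176? YES
  n = 4408: C(4408, 9) = 1717362945146264156457459600; 1717362945146264156457459600 < 1719070799748422591028658176? YES
  n = 4409: C(4409, 9) = 1720875732988608787686577131; 1720875732988608787686577131 < 1719070799748422591028658176? NO
The largest n with C(n, 9) < 1719070799748422591028658176 is n = 4408 (where E[X] = 35778394690547169926197075/35813974994758803979763712 ≈ 0.9990). Hence R_6(9) > 4408, i.e. R_6(9) ≥ 4409.

Largest n = 4408; hence R_6(9) > 4408.
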